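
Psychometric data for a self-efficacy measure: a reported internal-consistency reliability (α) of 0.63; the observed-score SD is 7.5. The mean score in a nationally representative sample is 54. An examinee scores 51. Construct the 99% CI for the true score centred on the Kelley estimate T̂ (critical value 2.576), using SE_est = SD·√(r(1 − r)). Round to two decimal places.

[42.78, 61.44]

T̂ = r·X + (1 − r)·M = 0.63000·51 + 0.37000·54 = 32.13000 + 19.98000 ≃ 52.11000
SE_est = 7.50000·√(0.63000·0.37000) ≃ 3.62103
CI = 52.11000 ± 2.576 · 3.62103 → [42.78222, 61.43778]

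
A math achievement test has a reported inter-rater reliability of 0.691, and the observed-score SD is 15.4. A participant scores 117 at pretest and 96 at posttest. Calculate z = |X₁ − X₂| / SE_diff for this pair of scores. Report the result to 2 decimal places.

1.73

The standard error of measurement is 15.4000×√(1 − 0.6910) ≈ 15.4000×0.5559 ≈ 8.5605.
Standard error of the difference = 8.5605·√2 ≈ 12.1064
z = |117 − 96| / 12.1064 = 21 / 12.1064 ≈ 1.7346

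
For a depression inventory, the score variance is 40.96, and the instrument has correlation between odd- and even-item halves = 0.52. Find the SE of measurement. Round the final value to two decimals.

3.60

SD = √40.96 ≃ 6.400
Full-length reliability (Spearman-Brown) = 2(0.52)/(1+0.52) ≃ 0.684
SEM = 6.400 * √(1 − 0.684) = 6.400 * √0.316 ≃ 6.400 * 0.562 ≃ 3.596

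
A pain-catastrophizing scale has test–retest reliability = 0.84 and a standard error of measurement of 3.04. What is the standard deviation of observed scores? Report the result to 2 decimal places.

7.60

SD = 3.04 / √(1 − 0.84) ≈ 7.600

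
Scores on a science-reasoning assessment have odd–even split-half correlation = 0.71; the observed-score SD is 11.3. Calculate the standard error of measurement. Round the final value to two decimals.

4.65

Full-length reliability (Spearman-Brown) = 2(0.71)/(1+0.71) ≈ 0.830
SEM = 11.300*√(1 − 0.830) ≈ 4.653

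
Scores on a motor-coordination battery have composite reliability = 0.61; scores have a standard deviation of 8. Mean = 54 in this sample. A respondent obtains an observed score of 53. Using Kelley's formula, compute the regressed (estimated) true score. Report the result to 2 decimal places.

T̂ = r·X + (1 − r)·M = 0.610*53 + 0.390*54 = 32.330 + 21.060 ≃ 53.390

53.39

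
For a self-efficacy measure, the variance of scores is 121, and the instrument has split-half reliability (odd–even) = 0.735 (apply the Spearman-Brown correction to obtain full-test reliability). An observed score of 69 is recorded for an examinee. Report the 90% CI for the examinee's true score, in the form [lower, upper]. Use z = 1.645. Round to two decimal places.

SD = √121 ≃ 11.000
Full-length reliability (Spearman-Brown) = 2(0.735)/(1+0.735) ≃ 0.847
SEM = 11.000 × √(1 − 0.847) = 11.000 × √0.153 ≃ 11.000 × 0.391 ≃ 4.299
1.645 × SEM ≃ 7.072
CI = 69 ± 7.072 → [61.928, 76.072]

[61.93, 76.07]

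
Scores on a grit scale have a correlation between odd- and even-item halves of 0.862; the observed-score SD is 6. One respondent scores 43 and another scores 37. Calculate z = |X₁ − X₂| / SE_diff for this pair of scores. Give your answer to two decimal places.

Spearman-Brown: r = 2(0.862) / (1 + 0.862) = 1.724 / 1.862 ≈ 0.926
The standard error of measurement is 6.000·√(1 − 0.926) ≈ 6.000·0.272 ≈ 1.633.
SE_diff = √2 · SEM ≈ 2.310
z = |43 − 37| / 2.310 = 6 / 2.310 ≈ 2.597

2.60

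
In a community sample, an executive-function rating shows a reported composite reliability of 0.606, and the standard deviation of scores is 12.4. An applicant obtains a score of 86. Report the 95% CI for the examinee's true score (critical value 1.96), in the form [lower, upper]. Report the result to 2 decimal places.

The standard error of measurement is 12.4000·√(1 − 0.6060) ≈ 12.4000·0.6277 ≈ 7.7834.
Half-width = 1.96·7.7834 ≈ 15.2555
95% CI: 86 ± 15.2555 = [70.7445, 101.2555]

[70.74, 101.26]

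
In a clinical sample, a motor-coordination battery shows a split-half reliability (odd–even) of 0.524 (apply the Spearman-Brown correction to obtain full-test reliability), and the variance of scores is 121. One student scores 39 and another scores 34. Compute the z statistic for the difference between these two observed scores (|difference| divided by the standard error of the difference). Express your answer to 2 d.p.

0.58

σ = 121^(1/2) = 11.000
r_full = 2·0.524 / (1 + 0.524) ≈ 0.688
SEM = 11.000 * √(1 − 0.688) = 11.000 * √0.312 ≈ 11.000 * 0.559 ≈ 6.148
Standard error of the difference = 6.148·√2 ≈ 8.694
z = |39 − 34| / 8.694 = 5 / 8.694 ≈ 0.575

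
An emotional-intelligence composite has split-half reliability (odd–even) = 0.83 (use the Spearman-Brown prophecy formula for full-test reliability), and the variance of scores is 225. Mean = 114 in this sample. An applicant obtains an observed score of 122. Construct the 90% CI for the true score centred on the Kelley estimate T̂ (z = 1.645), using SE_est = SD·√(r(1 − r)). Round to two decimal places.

σ = 225^(1/2) = 15.000
r_full = 2·0.83 / (1 + 0.83) ≈ 0.907
T̂ = 0.907(122) + 0.093(114) ≈ 121.257
SE_est = SD * √(r(1 − r)) = 15.000 * √0.084 ≈ 15.000 * 0.290 ≈ 4.354
CI = 121.257 ± 1.645 * 4.354 → [114.094, 128.420]

[114.09, 128.42]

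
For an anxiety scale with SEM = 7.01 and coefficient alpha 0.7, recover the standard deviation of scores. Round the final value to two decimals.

12.80

SD = 7.01 / √(1 − 0.7) ≈ 12.798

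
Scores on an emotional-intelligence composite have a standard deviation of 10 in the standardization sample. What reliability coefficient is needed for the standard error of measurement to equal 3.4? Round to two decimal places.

r = 1 − (3.400/10)² ≃ 1 − 0.116 ≃ 0.884

0.88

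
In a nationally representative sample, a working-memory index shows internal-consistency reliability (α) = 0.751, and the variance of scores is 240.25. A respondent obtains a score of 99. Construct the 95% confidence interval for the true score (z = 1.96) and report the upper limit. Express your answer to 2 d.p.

114.16

SD = √240.25 ≈ 15.5000
The standard error of measurement is 15.5000×√(1 − 0.7510) ≈ 15.5000×0.4990 ≈ 7.7345.
Margin = 1.96 × 7.7345 ≈ 15.1596
Upper limit = 99 + 15.1596 ≈ 114.1596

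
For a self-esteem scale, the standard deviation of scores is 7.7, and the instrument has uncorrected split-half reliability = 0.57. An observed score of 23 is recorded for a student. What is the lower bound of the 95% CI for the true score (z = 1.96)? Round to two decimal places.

15.10

Spearman-Brown: r = 2(0.57) / (1 + 0.57) = 1.140 / 1.570 ≈ 0.726
The standard error of measurement is 7.700×√(1 − 0.726) ≈ 7.700×0.523 ≈ 4.030.
Margin = 1.96 × 4.030 ≈ 7.898
Lower bound: 23 − 7.898 = 15.102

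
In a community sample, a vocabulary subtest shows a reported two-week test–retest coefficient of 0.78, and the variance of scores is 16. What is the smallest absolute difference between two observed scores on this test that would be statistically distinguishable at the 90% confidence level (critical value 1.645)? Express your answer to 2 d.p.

4.36

SD = √16 = 4.00000
The standard error of measurement is 4.00000×√(1 − 0.78000) ≈ 4.00000×0.46904 ≈ 1.87617.
SE_diff = SEM × √2 ≈ 1.87617 × 1.41421 ≈ 2.65330
Minimum reliable difference = 1.645 × SE_diff ≈ 1.645 × 2.65330 ≈ 4.36468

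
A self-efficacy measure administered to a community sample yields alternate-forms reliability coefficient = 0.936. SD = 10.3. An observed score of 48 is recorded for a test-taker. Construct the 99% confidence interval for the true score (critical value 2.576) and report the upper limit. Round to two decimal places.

The standard error of measurement is 10.300×√(1 − 0.936) ≈ 10.300×0.253 ≈ 2.606.
Half-width = 2.576×2.606 ≈ 6.712
Upper limit = 48 + 6.712 ≈ 54.712

54.71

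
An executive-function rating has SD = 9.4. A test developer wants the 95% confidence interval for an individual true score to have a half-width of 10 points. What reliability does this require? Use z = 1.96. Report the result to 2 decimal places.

0.71

Required SEM = 10 / 1.96 ≈ 5.102
r = 1 − (5.102/9.4)² ≈ 1 − 0.295 ≈ 0.705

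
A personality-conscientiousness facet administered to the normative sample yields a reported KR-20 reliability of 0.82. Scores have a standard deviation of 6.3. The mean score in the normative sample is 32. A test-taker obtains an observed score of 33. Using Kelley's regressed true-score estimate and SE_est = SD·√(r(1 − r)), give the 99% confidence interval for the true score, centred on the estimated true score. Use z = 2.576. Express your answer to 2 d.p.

[26.59, 39.05]

T̂ = 0.8200(33) + 0.1800(32) ≈ 32.8200
SE_est = SD × √(r(1 − r)) = 6.3000 × √0.1476 ≈ 6.3000 × 0.3842 ≈ 2.4204
99% CI: 32.8200 ± 6.2349 ≈ (26.5851, 39.0549)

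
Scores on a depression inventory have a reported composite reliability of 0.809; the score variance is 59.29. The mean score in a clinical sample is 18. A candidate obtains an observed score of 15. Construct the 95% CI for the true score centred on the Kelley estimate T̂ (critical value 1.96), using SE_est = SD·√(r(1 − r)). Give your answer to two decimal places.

[9.64, 21.51]

σ = 59.29^(1/2) = 7.7000
T̂ = r·X + (1 − r)·M = 0.8090×15 + 0.1910×18 = 12.1350 + 3.4380 ≃ 15.5730
SE_est = SD × √(r(1 − r)) = 7.7000 × √0.1545 ≃ 7.7000 × 0.3931 ≃ 3.0268
CI = 15.5730 ± 1.96 × 3.0268 → [9.6405, 21.5055]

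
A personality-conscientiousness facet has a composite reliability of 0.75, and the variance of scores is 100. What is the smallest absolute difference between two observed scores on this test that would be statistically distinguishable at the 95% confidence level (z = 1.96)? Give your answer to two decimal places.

13.86

σ = 100^(1/2) = 10.000
SEM = 10.000×√(1 − 0.750) ≃ 5.000
SE_diff = √2 × SEM ≃ 7.071
Smallest detectable difference = 1.96×7.071 ≃ 13.859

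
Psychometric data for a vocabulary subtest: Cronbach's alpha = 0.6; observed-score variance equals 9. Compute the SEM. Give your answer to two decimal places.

1.90

SD = √9 ≈ 3.000
SEM = 3.000×√(1 − 0.600) ≈ 1.897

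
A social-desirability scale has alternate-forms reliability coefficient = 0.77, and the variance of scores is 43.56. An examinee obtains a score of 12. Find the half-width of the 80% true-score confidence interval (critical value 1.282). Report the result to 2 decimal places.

σ = 43.56^(1/2) = 6.6000
SEM = 6.6000*√(1 − 0.7700) ≃ 3.1652
Half-width = 1.282*3.1652 ≃ 4.0578

4.06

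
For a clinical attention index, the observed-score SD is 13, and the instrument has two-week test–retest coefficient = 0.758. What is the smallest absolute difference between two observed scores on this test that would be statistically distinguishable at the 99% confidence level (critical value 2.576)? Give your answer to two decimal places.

SEM = 13.0000 · √(1 − 0.7580) = 13.0000 · √0.2420 ≈ 13.0000 · 0.4919 ≈ 6.3952
SE_diff = SEM · √2 ≈ 6.3952 · 1.4142 ≈ 9.0441
Minimum reliable difference = 2.576 · SE_diff ≈ 2.576 · 9.0441 ≈ 23.2976

23.30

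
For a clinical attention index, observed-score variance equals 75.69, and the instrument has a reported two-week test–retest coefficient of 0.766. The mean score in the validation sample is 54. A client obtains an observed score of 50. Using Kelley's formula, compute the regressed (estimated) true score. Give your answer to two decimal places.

Estimated true score = 0.7660·50 + (1 − 0.7660)·54 ≈ 50.9360

50.94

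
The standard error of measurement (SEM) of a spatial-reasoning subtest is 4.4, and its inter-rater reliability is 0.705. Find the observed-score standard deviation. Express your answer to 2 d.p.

8.10

SD = SEM / √(1 − r) = 4.4 / √0.295 ≈ 4.4 / 0.543 ≈ 8.101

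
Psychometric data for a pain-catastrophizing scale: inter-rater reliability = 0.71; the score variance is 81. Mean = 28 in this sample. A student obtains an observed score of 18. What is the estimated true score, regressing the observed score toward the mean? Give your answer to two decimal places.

20.90

Estimated true score = 0.7100×18 + (1 − 0.7100)×28 ≈ 20.9000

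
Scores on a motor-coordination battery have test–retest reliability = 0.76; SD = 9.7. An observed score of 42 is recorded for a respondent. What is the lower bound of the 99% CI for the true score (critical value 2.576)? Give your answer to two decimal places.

29.76

SEM = 9.7000×√(1 − 0.7600) ≈ 4.7520
Half-width = 2.576×4.7520 ≈ 12.2412
Lower limit = 42 − 12.2412 ≈ 29.7588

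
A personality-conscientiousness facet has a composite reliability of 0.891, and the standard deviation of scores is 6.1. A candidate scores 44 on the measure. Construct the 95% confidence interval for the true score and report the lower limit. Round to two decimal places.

40.05

SEM = 6.100×√(1 − 0.891) ≈ 2.014
Margin = 1.96 × 2.014 ≈ 3.947
Lower bound: 44 − 3.947 = 40.053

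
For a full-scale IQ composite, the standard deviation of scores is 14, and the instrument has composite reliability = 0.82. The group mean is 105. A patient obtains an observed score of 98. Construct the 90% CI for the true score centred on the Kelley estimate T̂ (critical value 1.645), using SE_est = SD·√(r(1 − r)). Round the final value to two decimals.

T̂ = 0.8200(98) + 0.1800(105) ≈ 99.2600
SE_est = SD × √(r(1 − r)) = 14.0000 × √0.1476 ≈ 14.0000 × 0.3842 ≈ 5.3786
CI = 99.2600 ± 1.645 × 5.3786 → [90.4122, 108.1078]

[90.41, 108.11]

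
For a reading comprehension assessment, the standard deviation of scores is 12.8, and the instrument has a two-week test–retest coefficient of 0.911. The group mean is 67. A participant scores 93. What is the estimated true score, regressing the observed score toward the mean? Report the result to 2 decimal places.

T̂ = r·X + (1 − r)·M = 0.91100×93 + 0.08900×67 = 84.72300 + 5.96300 ≃ 90.68600

90.69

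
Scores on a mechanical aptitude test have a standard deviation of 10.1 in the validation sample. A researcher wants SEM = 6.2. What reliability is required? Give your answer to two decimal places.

r = 1 − (SEM / SD)² = 1 − (6.2000 / 10.1)² ≃ 1 − 0.3768 ≃ 0.6232

0.62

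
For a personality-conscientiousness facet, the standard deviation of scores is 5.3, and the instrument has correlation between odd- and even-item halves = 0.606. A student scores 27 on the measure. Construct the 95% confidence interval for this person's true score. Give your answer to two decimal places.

r_full = 2·0.606 / (1 + 0.606) ≈ 0.7547
The standard error of measurement is 5.3000×√(1 − 0.7547) ≈ 5.3000×0.4953 ≈ 2.6251.
Half-width = 1.96×2.6251 ≈ 5.1453
Interval: (21.8547, 32.1453)

[21.85, 32.15]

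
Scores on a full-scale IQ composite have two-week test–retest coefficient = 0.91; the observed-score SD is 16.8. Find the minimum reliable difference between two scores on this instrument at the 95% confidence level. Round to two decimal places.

SEM = 16.8000 * √(1 − 0.9100) = 16.8000 * √0.0900 ≈ 16.8000 * 0.3000 ≈ 5.0400
SE_diff = SEM * √2 ≈ 5.0400 * 1.4142 ≈ 7.1276
Smallest detectable difference = 1.96*7.1276 ≈ 13.9702

13.97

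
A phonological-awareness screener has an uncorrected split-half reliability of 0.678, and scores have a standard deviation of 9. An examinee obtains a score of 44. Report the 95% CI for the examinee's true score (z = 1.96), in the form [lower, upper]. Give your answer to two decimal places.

Full-length reliability (Spearman-Brown) = 2(0.678)/(1+0.678) ≈ 0.8081
SEM = 9.0000 · √(1 − 0.8081) = 9.0000 · √0.1919 ≈ 9.0000 · 0.4381 ≈ 3.9425
Half-width = 1.96·3.9425 ≈ 7.7273
95% CI: 44 ± 7.7273 = [36.2727, 51.7273]

[36.27, 51.73]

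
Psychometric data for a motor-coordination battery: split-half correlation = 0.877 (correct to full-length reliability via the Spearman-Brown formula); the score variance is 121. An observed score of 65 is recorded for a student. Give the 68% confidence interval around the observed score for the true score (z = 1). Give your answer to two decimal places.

σ = 121^(1/2) = 11.000
Spearman-Brown: r = 2(0.877) / (1 + 0.877) = 1.754 / 1.877 ≈ 0.934
SEM = 11.000 * √(1 − 0.934) = 11.000 * √0.066 ≈ 11.000 * 0.256 ≈ 2.816
Half-width = 1*2.816 ≈ 2.816
68% CI: 65 ± 2.816 = [62.184, 67.816]

[62.18, 67.82]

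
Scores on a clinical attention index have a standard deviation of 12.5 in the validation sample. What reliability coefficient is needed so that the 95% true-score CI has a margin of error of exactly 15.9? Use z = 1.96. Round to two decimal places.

0.58

Required SEM = 15.9 / 1.96 ≈ 8.11224
r = 1 − (SEM / SD)² = 1 − (8.11224 / 12.5)² ≈ 1 − 0.42117 ≈ 0.57883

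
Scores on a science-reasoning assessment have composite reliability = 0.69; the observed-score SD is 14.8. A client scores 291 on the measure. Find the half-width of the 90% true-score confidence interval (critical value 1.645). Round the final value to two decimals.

13.56

The standard error of measurement is 14.800·√(1 − 0.690) ≈ 14.800·0.557 ≈ 8.240.
1.645 · SEM ≈ 13.555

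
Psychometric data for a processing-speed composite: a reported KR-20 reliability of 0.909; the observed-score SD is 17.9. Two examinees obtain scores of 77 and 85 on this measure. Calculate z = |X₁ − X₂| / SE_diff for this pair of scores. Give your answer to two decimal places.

1.05

SEM = 17.900 * √(1 − 0.909) = 17.900 * √0.091 ≈ 17.900 * 0.302 ≈ 5.400
Standard error of the difference = 5.400·√2 ≈ 7.636
z = |77 − 85| / 7.636 = 8 / 7.636 ≈ 1.048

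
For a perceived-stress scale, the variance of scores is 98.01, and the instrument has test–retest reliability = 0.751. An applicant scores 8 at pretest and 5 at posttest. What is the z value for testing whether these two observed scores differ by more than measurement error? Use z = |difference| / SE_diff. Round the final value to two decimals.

σ = 98.01^(1/2) = 9.9000
The standard error of measurement is 9.9000×√(1 − 0.7510) ≈ 9.9000×0.4990 ≈ 4.9401.
Standard error of the difference = 4.9401·√2 ≈ 6.9863
z = |8 − 5| / 6.9863 = 3 / 6.9863 ≈ 0.4294

0.43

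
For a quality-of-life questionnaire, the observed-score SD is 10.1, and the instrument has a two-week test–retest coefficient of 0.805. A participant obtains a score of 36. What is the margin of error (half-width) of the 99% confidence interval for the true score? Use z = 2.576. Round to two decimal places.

11.49

SEM = 10.100·√(1 − 0.805) ≈ 4.460
Margin = 2.576 · 4.460 ≈ 11.489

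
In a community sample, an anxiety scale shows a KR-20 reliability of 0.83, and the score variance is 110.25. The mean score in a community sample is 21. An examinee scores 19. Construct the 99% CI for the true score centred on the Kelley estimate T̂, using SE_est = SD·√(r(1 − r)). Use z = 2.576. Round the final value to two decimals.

SD = √110.25 = 10.500
T̂ = r·X + (1 − r)·M = 0.830×19 + 0.170×21 = 15.770 + 3.570 ≃ 19.340
SE_est = 10.500×√(0.830×0.170) ≃ 3.944
99% CI: 19.340 ± 10.160 ≃ (9.180, 29.500)

[9.18, 29.50]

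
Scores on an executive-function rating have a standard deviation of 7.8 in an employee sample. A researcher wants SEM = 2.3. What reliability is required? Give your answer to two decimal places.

0.91

Required reliability = 1 − (SEM/SD)² = 1 − 0.0869 ≈ 0.9131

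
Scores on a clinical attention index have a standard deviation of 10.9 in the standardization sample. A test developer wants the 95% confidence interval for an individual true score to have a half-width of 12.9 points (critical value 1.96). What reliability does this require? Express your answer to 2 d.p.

0.64

SEM needed = half-width / z = 12.9/1.96 ≈ 6.58163
Required reliability = 1 − (SEM/SD)² = 1 − 0.36460 ≈ 0.63540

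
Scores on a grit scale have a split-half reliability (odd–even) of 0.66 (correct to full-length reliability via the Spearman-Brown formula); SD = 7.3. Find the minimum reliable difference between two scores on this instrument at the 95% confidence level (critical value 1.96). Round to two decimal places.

9.16

r_full = 2·0.66 / (1 + 0.66) ≈ 0.79518
The standard error of measurement is 7.30000·√(1 − 0.79518) ≈ 7.30000·0.45257 ≈ 3.30376.
Standard error of the difference = 3.30376·√2 ≈ 4.67222
Minimum reliable difference = 1.96 · SE_diff ≈ 1.96 · 4.67222 ≈ 9.15755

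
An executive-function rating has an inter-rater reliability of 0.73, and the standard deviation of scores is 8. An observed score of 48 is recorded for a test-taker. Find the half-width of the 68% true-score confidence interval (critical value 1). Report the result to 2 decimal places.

4.16

SEM = 8.0000 · √(1 − 0.7300) = 8.0000 · √0.2700 ≈ 8.0000 · 0.5196 ≈ 4.1569
Margin = 1 · 4.1569 ≈ 4.1569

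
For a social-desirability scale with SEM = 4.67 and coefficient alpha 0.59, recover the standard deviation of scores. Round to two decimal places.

7.29

SD = SEM / √(1 − r) = 4.67 / √0.4100 ≈ 4.67 / 0.6403 ≈ 7.2933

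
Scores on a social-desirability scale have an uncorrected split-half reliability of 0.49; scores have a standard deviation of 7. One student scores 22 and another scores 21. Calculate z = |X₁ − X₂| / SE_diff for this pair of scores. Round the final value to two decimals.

0.17

Full-length reliability (Spearman-Brown) = 2(0.49)/(1+0.49) ≈ 0.6577
SEM = 7.0000×√(1 − 0.6577) ≈ 4.0953
Standard error of the difference = 4.0953·√2 ≈ 5.7917
z = |22 − 21| / 5.7917 = 1 / 5.7917 ≈ 0.1727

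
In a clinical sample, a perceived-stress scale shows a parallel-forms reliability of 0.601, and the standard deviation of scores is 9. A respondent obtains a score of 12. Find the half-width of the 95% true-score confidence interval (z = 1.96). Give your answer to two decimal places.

11.14

SEM = 9.000 × √(1 − 0.601) = 9.000 × √0.399 ≈ 9.000 × 0.632 ≈ 5.685
1.96 × SEM ≈ 11.143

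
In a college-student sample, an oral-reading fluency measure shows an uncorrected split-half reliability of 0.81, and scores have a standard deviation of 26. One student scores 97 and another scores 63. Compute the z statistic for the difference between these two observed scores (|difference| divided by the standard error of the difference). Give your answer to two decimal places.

2.85

Spearman-Brown: r = 2(0.81) / (1 + 0.81) = 1.620 / 1.810 ≈ 0.895
SEM = 26.000 · √(1 − 0.895) = 26.000 · √0.105 ≈ 26.000 · 0.324 ≈ 8.424
Standard error of the difference = 8.424·√2 ≈ 11.913
z = 34 / 11.913 ≈ 2.854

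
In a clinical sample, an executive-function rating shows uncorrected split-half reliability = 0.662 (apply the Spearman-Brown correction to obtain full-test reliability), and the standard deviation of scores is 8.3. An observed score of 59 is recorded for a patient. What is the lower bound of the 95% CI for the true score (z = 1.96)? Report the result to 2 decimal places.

51.66

Full-length reliability (Spearman-Brown) = 2(0.662)/(1+0.662) ≈ 0.79663
SEM = 8.30000 * √(1 − 0.79663) = 8.30000 * √0.20337 ≈ 8.30000 * 0.45097 ≈ 3.74301
1.96 * SEM ≈ 7.33630
Lower limit = 59 − 7.33630 ≈ 51.66370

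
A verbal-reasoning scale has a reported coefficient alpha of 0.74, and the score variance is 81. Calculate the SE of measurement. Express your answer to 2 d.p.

4.59

SD = √81 = 9.00000
SEM = 9.00000 × √(1 − 0.74000) = 9.00000 × √0.26000 ≃ 9.00000 × 0.50990 ≃ 4.58912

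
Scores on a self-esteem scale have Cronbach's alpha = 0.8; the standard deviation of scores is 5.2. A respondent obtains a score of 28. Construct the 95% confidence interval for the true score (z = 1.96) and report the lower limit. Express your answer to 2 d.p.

23.44

The standard error of measurement is 5.20000×√(1 − 0.80000) ≈ 5.20000×0.44721 ≈ 2.32551.
1.96 × SEM ≈ 4.55800
Lower bound: 28 − 4.55800 = 23.44200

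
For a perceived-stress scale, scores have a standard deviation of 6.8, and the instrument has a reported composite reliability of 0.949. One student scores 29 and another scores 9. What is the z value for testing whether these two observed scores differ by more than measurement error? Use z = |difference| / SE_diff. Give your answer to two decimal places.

9.21

SEM = 6.80000 · √(1 − 0.94900) = 6.80000 · √0.05100 ≃ 6.80000 · 0.22583 ≃ 1.53566
SE_diff = √2 · SEM ≃ 2.17175
z = |29 − 9| / 2.17175 = 20 / 2.17175 ≃ 9.20918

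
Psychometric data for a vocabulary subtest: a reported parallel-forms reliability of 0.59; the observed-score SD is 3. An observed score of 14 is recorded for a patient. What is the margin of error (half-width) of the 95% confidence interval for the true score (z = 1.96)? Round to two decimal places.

SEM = 3.000·√(1 − 0.590) ≈ 1.921
1.96 · SEM ≈ 3.765

3.77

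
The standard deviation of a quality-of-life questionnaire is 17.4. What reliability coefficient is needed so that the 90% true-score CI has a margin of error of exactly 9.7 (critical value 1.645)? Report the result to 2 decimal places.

SEM needed = half-width / z = 9.7/1.645 ≈ 5.897
r = 1 − (5.897/17.4)² ≈ 1 − 0.115 ≈ 0.885

0.89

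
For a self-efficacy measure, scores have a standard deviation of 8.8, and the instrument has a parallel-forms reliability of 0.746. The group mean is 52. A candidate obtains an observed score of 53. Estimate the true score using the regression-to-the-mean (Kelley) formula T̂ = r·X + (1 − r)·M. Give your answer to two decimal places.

52.75

Estimated true score = 0.74600·53 + (1 − 0.74600)·52 ≈ 52.74600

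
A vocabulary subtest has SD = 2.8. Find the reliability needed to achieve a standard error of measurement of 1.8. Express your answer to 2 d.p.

0.59

r = 1 − (1.8000/2.8)² ≃ 1 − 0.4133 ≃ 0.5867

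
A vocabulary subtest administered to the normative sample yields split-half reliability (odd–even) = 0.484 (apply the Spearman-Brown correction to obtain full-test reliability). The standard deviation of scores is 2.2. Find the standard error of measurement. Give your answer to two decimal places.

Full-length reliability (Spearman-Brown) = 2(0.484)/(1+0.484) ≃ 0.652
The standard error of measurement is 2.200×√(1 − 0.652) ≃ 2.200×0.590 ≃ 1.297.

1.30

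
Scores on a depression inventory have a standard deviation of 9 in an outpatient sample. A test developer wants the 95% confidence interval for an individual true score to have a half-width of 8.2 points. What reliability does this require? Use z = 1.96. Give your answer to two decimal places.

SEM needed = half-width / z = 8.2/1.96 ≈ 4.1837
Required reliability = 1 − (SEM/SD)² = 1 − 0.2161 ≈ 0.7839

0.78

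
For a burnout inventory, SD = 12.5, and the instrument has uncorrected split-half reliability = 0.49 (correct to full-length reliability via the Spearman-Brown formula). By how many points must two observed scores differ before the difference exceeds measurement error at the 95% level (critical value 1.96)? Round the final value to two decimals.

Spearman-Brown: r = 2(0.49) / (1 + 0.49) = 0.98000 / 1.49000 ≈ 0.65772
SEM = 12.50000 × √(1 − 0.65772) = 12.50000 × √0.34228 ≈ 12.50000 × 0.58505 ≈ 7.31311
SE_diff = SEM × √2 ≈ 7.31311 × 1.41421 ≈ 10.34230
Minimum reliable difference = 1.96 × SE_diff ≈ 1.96 × 10.34230 ≈ 20.27090

20.27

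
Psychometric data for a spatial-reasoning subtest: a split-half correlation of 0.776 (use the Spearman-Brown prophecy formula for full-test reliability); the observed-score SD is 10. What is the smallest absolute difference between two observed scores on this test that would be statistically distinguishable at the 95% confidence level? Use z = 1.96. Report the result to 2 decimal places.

Full-length reliability (Spearman-Brown) = 2(0.776)/(1+0.776) ≈ 0.874
SEM = 10.000 × √(1 − 0.874) = 10.000 × √0.126 ≈ 10.000 × 0.355 ≈ 3.551
SE_diff = SEM × √2 ≈ 3.551 × 1.414 ≈ 5.022
Minimum reliable difference = 1.96 × SE_diff ≈ 1.96 × 5.022 ≈ 9.844

9.84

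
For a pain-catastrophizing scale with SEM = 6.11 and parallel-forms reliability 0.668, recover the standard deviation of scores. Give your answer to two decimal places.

10.60

SD = SEM / √(1 − r) = 6.11 / √0.3320 ≈ 6.11 / 0.5762 ≈ 10.6041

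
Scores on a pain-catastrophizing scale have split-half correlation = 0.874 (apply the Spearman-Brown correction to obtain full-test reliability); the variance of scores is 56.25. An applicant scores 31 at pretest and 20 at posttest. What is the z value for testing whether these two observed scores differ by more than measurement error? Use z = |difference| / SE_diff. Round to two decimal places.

4.00

SD = √56.25 ≈ 7.50000
Full-length reliability (Spearman-Brown) = 2(0.874)/(1+0.874) ≈ 0.93276
SEM = 7.50000 · √(1 − 0.93276) = 7.50000 · √0.06724 ≈ 7.50000 · 0.25930 ≈ 1.94474
Standard error of the difference = 1.94474·√2 ≈ 2.75028
z = 11 / 2.75028 ≈ 3.99959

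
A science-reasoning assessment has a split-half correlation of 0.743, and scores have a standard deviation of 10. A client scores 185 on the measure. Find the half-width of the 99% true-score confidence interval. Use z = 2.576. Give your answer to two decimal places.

9.89

Full-length reliability (Spearman-Brown) = 2(0.743)/(1+0.743) ≈ 0.85255
SEM = 10.00000 × √(1 − 0.85255) = 10.00000 × √0.14745 ≈ 10.00000 × 0.38399 ≈ 3.83988
Margin = 2.576 × 3.83988 ≈ 9.89154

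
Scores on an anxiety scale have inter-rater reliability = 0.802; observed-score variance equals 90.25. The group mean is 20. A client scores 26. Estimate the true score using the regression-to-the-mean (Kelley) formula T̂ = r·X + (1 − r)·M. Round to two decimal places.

24.81

T̂ = r·X + (1 − r)·M = 0.802×26 + 0.198×20 = 20.852 + 3.960 ≈ 24.812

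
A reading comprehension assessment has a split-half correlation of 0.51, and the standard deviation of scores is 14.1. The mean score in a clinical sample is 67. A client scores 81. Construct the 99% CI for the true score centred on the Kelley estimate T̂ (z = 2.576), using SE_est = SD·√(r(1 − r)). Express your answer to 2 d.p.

Full-length reliability (Spearman-Brown) = 2(0.51)/(1+0.51) ≈ 0.675
Estimated true score = 0.675*81 + (1 − 0.675)*67 ≈ 76.457
SE_est = SD * √(r(1 − r)) = 14.100 * √0.219 ≈ 14.100 * 0.468 ≈ 6.601
CI = 76.457 ± 2.576 * 6.601 → [59.452, 93.462]

[59.45, 93.46]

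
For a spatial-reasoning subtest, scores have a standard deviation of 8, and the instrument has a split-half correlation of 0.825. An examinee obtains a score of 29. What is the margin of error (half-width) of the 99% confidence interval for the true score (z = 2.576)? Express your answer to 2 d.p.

6.38

Full-length reliability (Spearman-Brown) = 2(0.825)/(1+0.825) ≈ 0.904
The standard error of measurement is 8.000*√(1 − 0.904) ≈ 8.000*0.310 ≈ 2.477.
Half-width = 2.576*2.477 ≈ 6.382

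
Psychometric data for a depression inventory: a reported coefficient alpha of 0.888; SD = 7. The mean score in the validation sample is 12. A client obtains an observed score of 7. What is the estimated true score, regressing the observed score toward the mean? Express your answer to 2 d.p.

T̂ = 0.8880(7) + 0.1120(12) ≈ 7.5600

7.56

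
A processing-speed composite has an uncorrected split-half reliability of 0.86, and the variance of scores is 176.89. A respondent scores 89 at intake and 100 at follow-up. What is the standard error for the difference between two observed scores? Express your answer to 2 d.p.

5.16

σ = 176.89^(1/2) = 13.3000
Full-length reliability (Spearman-Brown) = 2(0.86)/(1+0.86) ≈ 0.9247
SEM = 13.3000·√(1 − 0.9247) ≈ 3.6489
SE_diff = SEM · √2 ≈ 3.6489 · 1.4142 ≈ 5.1603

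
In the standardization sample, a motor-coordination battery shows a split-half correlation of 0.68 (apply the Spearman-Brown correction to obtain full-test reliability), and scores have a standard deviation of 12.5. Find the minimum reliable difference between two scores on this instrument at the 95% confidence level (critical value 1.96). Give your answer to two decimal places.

15.12

Full-length reliability (Spearman-Brown) = 2(0.68)/(1+0.68) ≈ 0.8095
SEM = 12.5000 * √(1 − 0.8095) = 12.5000 * √0.1905 ≈ 12.5000 * 0.4364 ≈ 5.4554
SE_diff = SEM * √2 ≈ 5.4554 * 1.4142 ≈ 7.7152
Smallest detectable difference = 1.96*7.7152 ≈ 15.1217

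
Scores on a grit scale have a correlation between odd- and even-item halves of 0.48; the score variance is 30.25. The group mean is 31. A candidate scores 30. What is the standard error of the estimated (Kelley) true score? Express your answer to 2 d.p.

2.63

SD = √30.25 = 5.50000
Spearman-Brown: r = 2(0.48) / (1 + 0.48) = 0.96000 / 1.48000 ≈ 0.64865
SE_est = SD × √(r(1 − r)) = 5.50000 × √0.22790 ≈ 5.50000 × 0.47739 ≈ 2.62566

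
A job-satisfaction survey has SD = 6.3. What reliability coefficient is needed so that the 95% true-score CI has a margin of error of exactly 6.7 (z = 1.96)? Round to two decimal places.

0.71

Required SEM = 6.7 / 1.96 ≈ 3.4184
r = 1 − (3.4184/6.3)² ≈ 1 − 0.2944 ≈ 0.7056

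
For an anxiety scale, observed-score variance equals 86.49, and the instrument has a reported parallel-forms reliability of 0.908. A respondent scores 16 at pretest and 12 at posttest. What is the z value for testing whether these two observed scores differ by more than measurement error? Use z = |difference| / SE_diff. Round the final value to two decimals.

SD = √86.49 = 9.3000
The standard error of measurement is 9.3000·√(1 − 0.9080) ≃ 9.3000·0.3033 ≃ 2.8208.
SE_diff = √2 · SEM ≃ 3.9893
z = 4 / 3.9893 ≃ 1.0027

1.00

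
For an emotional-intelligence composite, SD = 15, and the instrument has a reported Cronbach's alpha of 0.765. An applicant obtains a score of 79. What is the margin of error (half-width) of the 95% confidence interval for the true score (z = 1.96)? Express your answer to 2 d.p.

SEM = 15.0000 * √(1 − 0.7650) = 15.0000 * √0.2350 ≃ 15.0000 * 0.4848 ≃ 7.2715
Margin = 1.96 * 7.2715 ≃ 14.2522

14.25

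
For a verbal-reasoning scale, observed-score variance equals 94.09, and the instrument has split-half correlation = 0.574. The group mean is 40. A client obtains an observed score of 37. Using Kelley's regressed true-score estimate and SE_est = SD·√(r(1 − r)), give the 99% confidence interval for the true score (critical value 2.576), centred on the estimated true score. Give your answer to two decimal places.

[26.71, 48.91]

σ = 94.09^(1/2) = 9.70000
Full-length reliability (Spearman-Brown) = 2(0.574)/(1+0.574) ≃ 0.72935
T̂ = 0.72935(37) + 0.27065(40) ≃ 37.81194
SE_est = SD * √(r(1 − r)) = 9.70000 * √0.19740 ≃ 9.70000 * 0.44429 ≃ 4.30966
CI = 37.81194 ± 2.576 * 4.30966 → [26.71027, 48.91362]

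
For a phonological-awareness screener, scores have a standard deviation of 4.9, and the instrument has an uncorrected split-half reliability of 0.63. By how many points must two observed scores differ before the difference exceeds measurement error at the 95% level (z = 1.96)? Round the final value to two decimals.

Spearman-Brown: r = 2(0.63) / (1 + 0.63) = 1.260 / 1.630 ≈ 0.773
The standard error of measurement is 4.900·√(1 − 0.773) ≈ 4.900·0.476 ≈ 2.335.
Standard error of the difference = 2.335·√2 ≈ 3.302
Minimum reliable difference = 1.96 · SE_diff ≈ 1.96 · 3.302 ≈ 6.471

6.47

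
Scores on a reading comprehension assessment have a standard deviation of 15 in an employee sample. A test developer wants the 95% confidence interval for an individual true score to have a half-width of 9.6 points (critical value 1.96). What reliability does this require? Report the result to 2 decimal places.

0.89

SEM needed = half-width / z = 9.6/1.96 ≈ 4.8980
Required reliability = 1 − (SEM/SD)² = 1 − 0.1066 ≈ 0.8934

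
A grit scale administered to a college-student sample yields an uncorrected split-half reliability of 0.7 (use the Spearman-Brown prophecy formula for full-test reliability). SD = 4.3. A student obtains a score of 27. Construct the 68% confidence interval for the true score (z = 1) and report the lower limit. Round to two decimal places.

25.19

r_full = 2·0.7 / (1 + 0.7) ≃ 0.824
SEM = 4.300 * √(1 − 0.824) = 4.300 * √0.176 ≃ 4.300 * 0.420 ≃ 1.806
1 * SEM ≃ 1.806
Lower limit = 27 − 1.806 ≃ 25.194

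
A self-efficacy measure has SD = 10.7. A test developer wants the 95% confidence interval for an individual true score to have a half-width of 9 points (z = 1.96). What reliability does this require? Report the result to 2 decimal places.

0.82

SEM needed = half-width / z = 9/1.96 ≈ 4.5918
Required reliability = 1 − (SEM/SD)² = 1 − 0.1842 ≈ 0.8158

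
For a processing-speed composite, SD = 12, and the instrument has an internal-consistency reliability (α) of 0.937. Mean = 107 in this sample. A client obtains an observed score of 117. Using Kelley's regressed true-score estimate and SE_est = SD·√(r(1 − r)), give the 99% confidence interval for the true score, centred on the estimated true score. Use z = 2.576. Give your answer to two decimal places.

[108.86, 123.88]

T̂ = 0.937(117) + 0.063(107) ≈ 116.370
SE_est = 12.000·√[r(1 − r)] ≈ 2.916
CI = 116.370 ± 2.576 · 2.916 → [108.860, 123.880]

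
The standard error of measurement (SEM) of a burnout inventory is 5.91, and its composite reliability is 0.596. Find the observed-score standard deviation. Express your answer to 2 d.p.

SD = 5.91 / √(1 − 0.596) ≈ 9.298

9.30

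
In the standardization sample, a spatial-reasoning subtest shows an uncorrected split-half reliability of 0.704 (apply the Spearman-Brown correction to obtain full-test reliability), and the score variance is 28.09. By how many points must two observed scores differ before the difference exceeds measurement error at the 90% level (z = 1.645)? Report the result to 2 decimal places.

SD = √28.09 = 5.30000
r_full = 2·0.704 / (1 + 0.704) ≈ 0.82629
SEM = 5.30000 × √(1 − 0.82629) = 5.30000 × √0.17371 ≈ 5.30000 × 0.41678 ≈ 2.20896
SE_diff = √2 × SEM ≈ 3.12393
Smallest detectable difference = 1.645×3.12393 ≈ 5.13887

5.14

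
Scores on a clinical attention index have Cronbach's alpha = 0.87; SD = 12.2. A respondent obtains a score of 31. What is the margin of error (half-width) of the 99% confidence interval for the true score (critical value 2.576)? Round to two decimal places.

11.33

The standard error of measurement is 12.2000×√(1 − 0.8700) ≈ 12.2000×0.3606 ≈ 4.3988.
2.576 × SEM ≈ 11.3312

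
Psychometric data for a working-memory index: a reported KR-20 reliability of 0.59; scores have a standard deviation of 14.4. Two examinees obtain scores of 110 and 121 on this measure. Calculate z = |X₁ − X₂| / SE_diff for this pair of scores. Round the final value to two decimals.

0.84

The standard error of measurement is 14.4000·√(1 − 0.5900) ≃ 14.4000·0.6403 ≃ 9.2205.
Standard error of the difference = 9.2205·√2 ≃ 13.0398
z = 11 / 13.0398 ≃ 0.8436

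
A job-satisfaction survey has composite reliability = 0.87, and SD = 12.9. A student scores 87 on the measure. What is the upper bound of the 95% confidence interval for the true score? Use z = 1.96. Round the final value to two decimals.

96.12

SEM = 12.9000 * √(1 − 0.8700) = 12.9000 * √0.1300 ≈ 12.9000 * 0.3606 ≈ 4.6512
Half-width = 1.96*4.6512 ≈ 9.1163
Upper bound: 87 + 9.1163 = 96.1163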